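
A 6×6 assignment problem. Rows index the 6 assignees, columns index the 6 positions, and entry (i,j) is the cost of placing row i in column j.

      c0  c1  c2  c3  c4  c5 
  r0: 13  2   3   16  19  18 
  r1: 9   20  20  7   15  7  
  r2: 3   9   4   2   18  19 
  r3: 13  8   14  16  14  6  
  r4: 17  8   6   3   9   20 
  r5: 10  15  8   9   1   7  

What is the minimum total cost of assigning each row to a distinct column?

one of 3 optimal assignments: row0→col1 (cost 2), row1→col0 (cost 9), row2→col2 (cost 4), row3→col5 (cost 6), row4→col3 (cost 3), row5→col4 (cost 1)
total = 2 + 9 + 4 + 6 + 3 + 1 = 25

Minimum assignment cost: 25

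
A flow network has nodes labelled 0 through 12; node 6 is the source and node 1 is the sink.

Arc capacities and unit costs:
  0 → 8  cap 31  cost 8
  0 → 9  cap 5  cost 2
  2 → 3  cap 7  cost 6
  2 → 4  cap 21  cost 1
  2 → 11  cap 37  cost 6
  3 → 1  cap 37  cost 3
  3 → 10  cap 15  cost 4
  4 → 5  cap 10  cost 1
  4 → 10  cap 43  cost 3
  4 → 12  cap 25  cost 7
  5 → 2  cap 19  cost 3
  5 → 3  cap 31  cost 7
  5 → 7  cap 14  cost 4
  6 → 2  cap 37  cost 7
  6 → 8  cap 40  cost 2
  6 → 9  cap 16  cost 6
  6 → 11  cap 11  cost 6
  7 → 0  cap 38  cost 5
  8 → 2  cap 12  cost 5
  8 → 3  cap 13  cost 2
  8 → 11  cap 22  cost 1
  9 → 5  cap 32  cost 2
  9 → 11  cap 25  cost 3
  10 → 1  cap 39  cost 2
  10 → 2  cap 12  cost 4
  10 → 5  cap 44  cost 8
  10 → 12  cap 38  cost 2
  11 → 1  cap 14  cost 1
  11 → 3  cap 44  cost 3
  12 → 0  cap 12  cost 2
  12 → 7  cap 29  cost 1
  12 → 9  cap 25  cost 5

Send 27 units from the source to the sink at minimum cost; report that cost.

Minimum cost for 27 units: 147

shortest-cost path #1: 6→8→11→1 push 14 @ unit cost 4 (adds 56)
shortest-cost path #2: 6→8→3→1 push 13 @ unit cost 7 (adds 91)
total cost = 147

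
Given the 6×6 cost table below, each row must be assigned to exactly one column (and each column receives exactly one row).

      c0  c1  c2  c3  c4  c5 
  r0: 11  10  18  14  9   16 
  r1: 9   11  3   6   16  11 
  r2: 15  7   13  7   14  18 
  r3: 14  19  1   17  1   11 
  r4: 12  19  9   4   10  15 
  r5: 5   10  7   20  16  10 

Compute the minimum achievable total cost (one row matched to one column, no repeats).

one of 2 optimal assignments: row0→col0 (cost 11), row1→col2 (cost 3), row2→col1 (cost 7), row3→col4 (cost 1), row4→col3 (cost 4), row5→col5 (cost 10)
total = 11 + 3 + 7 + 1 + 4 + 10 = 36

Minimum assignment cost: 36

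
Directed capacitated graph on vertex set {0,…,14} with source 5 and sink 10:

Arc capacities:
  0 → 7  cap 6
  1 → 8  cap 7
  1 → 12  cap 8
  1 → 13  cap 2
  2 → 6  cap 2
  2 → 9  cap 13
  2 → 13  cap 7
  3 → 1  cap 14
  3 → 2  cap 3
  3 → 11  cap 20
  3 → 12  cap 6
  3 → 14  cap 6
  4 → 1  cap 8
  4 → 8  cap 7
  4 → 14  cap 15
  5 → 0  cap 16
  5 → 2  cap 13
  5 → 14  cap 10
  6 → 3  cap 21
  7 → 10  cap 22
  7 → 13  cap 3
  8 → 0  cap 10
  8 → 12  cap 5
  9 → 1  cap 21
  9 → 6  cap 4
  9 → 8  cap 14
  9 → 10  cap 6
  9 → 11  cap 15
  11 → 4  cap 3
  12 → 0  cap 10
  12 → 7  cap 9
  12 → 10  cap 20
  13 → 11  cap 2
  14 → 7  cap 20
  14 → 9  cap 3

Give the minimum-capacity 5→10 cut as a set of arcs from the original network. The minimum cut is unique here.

augment #1: 5→0→7→10 push 6
augment #2: 5→2→9→10 push 6
augment #3: 5→14→7→10 push 10
augment #4: 5→2→6→3→12→10 push 2
augment #5: 5→2→9→1→12→10 push 5
max flow = 29; residual-reachable set from 5 gives S-side
cut edges (S→T): {(0,7), (5,2), (5,14)} total cap 29

Min-cut arcs: {(0,7), (5,2), (5,14)} (total capacity 29)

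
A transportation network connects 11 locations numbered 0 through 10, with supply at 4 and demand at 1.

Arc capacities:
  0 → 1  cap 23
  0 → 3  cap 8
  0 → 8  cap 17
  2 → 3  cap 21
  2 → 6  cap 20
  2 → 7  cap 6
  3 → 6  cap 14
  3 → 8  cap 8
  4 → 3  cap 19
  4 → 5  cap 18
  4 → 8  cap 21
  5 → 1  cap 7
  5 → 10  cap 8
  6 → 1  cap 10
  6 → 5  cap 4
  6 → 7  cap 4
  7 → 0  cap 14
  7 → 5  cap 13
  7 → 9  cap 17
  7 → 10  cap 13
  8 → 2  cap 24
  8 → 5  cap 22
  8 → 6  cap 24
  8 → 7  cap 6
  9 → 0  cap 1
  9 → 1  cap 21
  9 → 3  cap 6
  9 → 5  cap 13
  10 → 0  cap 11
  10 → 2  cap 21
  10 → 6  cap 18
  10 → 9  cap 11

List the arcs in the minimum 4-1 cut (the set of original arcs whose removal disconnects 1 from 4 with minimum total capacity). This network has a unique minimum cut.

Min-cut arcs: {(2,7), (5,1), (5,10), (6,1), (6,7), (8,7)} (total capacity 41)

augment #1: 4→5→1 push 7
augment #2: 4→3→6→1 push 10
augment #3: 4→5→10→0→1 push 8
augment #4: 4→8→7→0→1 push 6
augment #5: 4→3→6→7→0→1 push 4
augment #6: 4→8→2→7→0→1 push 4
augment #7: 4→8→2→7→9→1 push 2
max flow = 41; residual-reachable set from 4 gives S-side
cut edges (S→T): {(2,7), (5,1), (5,10), (6,1), (6,7), (8,7)} total cap 41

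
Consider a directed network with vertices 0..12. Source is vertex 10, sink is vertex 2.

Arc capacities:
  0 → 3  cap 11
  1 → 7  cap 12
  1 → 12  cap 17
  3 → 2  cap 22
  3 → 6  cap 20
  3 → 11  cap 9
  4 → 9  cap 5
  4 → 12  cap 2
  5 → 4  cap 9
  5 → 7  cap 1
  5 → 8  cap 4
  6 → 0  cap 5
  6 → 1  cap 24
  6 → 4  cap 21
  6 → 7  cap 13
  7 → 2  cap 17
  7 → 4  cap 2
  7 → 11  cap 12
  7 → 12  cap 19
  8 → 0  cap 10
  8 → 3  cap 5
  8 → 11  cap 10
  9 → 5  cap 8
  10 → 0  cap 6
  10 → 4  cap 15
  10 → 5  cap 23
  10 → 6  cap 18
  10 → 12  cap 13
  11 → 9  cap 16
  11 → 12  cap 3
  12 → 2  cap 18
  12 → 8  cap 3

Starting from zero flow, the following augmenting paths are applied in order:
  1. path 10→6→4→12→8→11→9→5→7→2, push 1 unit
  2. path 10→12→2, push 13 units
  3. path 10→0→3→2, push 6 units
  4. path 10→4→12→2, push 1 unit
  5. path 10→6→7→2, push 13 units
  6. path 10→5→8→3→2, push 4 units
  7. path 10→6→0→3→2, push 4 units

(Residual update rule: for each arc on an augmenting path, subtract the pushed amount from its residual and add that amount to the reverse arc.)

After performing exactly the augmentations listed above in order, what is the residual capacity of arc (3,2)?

Residual capacity of (3,2): 8

after path 1 (10→6→4→12→8→11→9→5→7→2, push 1): res(3,2)=22
after path 2 (10→12→2, push 13): res(3,2)=22
after path 3 (10→0→3→2, push 6): res(3,2)=16
after path 4 (10→4→12→2, push 1): res(3,2)=16
after path 5 (10→6→7→2, push 13): res(3,2)=16
after path 6 (10→5→8→3→2, push 4): res(3,2)=12
after path 7 (10→6→0→3→2, push 4): res(3,2)=8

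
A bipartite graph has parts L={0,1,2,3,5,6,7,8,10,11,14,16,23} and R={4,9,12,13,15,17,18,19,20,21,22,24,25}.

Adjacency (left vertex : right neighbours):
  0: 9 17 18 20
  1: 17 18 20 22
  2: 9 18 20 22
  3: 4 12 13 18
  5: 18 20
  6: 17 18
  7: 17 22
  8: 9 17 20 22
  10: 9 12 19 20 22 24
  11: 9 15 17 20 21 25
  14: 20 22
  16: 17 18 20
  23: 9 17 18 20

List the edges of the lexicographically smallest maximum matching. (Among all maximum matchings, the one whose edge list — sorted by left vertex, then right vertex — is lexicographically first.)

|M| = 8 (so the lex-smallest maximum matching has 8 edges)
process left vertices in ascending order; for each, take the smallest-labelled available neighbour that still permits 8 edges overall, or leave it unmatched if none does
lex-smallest matching: {0-9, 1-17, 2-18, 3-4, 5-20, 7-22, 10-12, 11-15}

Lex-smallest maximum matching: {(0,9), (1,17), (2,18), (3,4), (5,20), (7,22), (10,12), (11,15)}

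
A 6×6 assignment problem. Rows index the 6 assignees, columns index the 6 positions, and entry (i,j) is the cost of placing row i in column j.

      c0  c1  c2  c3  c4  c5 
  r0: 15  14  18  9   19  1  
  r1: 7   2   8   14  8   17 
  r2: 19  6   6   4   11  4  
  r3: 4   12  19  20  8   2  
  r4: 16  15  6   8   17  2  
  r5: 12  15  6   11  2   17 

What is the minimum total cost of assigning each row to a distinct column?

optimal assignment: row0→col5 (cost 1), row1→col1 (cost 2), row2→col3 (cost 4), row3→col0 (cost 4), row4→col2 (cost 6), row5→col4 (cost 2)
total = 1 + 2 + 4 + 4 + 6 + 2 = 19

Minimum assignment cost: 19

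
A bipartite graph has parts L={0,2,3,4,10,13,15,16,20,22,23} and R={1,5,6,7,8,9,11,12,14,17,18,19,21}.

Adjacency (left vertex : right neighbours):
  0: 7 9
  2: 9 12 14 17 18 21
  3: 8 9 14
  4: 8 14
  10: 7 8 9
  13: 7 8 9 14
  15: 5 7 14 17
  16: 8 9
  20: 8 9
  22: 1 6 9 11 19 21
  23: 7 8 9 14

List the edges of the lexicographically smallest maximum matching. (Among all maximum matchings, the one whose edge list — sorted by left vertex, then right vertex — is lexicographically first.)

Lex-smallest maximum matching: {(0,7), (2,12), (3,8), (4,14), (10,9), (15,5), (22,1)}

|M| = 7 (so the lex-smallest maximum matching has 7 edges)
process left vertices in ascending order; for each, take the smallest-labelled available neighbour that still permits 7 edges overall, or leave it unmatched if none does
lex-smallest matching: {0-7, 2-12, 3-8, 4-14, 10-9, 15-5, 22-1}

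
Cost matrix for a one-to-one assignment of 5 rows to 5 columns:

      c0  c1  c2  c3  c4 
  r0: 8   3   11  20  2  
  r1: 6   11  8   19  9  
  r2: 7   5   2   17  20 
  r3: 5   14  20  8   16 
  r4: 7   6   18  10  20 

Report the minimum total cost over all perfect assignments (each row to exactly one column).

optimal assignment: row0→col4 (cost 2), row1→col0 (cost 6), row2→col2 (cost 2), row3→col3 (cost 8), row4→col1 (cost 6)
total = 2 + 6 + 2 + 8 + 6 = 24

Minimum assignment cost: 24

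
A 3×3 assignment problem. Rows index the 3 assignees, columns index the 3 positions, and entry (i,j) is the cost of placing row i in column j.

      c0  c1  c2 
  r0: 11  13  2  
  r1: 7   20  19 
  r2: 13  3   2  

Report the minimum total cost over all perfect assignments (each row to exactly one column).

Minimum assignment cost: 12

optimal assignment: row0→col2 (cost 2), row1→col0 (cost 7), row2→col1 (cost 3)
total = 2 + 7 + 3 = 12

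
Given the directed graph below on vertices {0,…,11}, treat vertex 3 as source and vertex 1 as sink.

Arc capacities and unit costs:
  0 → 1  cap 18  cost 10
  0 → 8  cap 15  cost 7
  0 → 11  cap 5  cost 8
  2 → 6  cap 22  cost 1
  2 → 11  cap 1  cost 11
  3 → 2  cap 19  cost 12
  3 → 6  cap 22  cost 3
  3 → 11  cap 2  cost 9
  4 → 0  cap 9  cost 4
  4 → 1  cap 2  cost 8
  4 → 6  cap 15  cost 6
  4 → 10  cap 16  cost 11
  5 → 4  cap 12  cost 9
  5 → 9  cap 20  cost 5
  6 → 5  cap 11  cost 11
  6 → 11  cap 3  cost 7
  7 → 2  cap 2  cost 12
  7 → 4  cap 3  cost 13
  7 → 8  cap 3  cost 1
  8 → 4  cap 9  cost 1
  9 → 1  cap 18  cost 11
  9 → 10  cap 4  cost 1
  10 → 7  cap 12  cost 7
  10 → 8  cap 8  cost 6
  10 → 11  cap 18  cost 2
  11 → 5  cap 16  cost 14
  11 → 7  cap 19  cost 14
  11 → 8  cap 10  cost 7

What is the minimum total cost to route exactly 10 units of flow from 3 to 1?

shortest-cost path #1: 3→11→8→4→1 push 2 @ unit cost 25 (adds 50)
shortest-cost path #2: 3→6→5→9→1 push 8 @ unit cost 30 (adds 240)
total cost = 290

Minimum cost for 10 units: 290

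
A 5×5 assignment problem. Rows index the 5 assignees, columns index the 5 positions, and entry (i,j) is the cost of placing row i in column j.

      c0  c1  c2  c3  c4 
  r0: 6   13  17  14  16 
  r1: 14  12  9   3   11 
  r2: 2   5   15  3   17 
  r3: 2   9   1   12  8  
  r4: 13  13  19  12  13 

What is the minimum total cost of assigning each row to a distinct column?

Minimum assignment cost: 28

optimal assignment: row0→col0 (cost 6), row1→col3 (cost 3), row2→col1 (cost 5), row3→col2 (cost 1), row4→col4 (cost 13)
total = 6 + 3 + 5 + 1 + 13 = 28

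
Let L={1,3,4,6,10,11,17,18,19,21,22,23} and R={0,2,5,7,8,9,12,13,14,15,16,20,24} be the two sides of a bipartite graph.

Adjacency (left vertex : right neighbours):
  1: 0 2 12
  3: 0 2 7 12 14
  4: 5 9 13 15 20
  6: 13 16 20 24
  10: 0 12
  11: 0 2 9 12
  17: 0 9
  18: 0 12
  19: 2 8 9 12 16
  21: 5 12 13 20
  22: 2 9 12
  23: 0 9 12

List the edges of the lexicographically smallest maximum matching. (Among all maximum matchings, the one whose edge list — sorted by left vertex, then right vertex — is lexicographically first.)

Lex-smallest maximum matching: {(1,0), (3,7), (4,5), (6,13), (10,12), (11,2), (17,9), (19,8), (21,20)}

|M| = 9 (so the lex-smallest maximum matching has 9 edges)
process left vertices in ascending order; for each, take the smallest-labelled available neighbour that still permits 9 edges overall, or leave it unmatched if none does
lex-smallest matching: {1-0, 3-7, 4-5, 6-13, 10-12, 11-2, 17-9, 19-8, 21-20}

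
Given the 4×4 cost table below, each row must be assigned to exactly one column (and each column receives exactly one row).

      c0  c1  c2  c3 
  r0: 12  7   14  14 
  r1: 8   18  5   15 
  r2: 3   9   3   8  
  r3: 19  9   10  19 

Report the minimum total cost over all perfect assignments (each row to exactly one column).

Minimum assignment cost: 31

optimal assignment: row0→col3 (cost 14), row1→col2 (cost 5), row2→col0 (cost 3), row3→col1 (cost 9)
total = 14 + 5 + 3 + 9 = 31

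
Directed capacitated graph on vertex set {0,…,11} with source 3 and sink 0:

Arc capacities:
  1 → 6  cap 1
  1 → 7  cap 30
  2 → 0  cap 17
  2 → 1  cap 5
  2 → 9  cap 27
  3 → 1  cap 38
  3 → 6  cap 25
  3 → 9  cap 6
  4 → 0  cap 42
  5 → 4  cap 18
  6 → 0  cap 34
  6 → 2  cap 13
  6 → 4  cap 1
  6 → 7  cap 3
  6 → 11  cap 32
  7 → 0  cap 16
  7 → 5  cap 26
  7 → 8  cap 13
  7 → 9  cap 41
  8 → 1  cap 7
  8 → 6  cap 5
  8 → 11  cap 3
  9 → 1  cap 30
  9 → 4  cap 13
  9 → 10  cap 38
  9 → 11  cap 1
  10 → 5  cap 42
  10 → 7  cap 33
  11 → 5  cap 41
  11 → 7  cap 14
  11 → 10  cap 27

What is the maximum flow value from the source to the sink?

Maximum flow value: 62

augment #1: 3→6→0 bottleneck 25, total now 25
augment #2: 3→1→6→0 bottleneck 1, total now 26
augment #3: 3→1→7→0 bottleneck 16, total now 42
augment #4: 3→9→4→0 bottleneck 6, total now 48
augment #5: 3→1→7→5→4→0 bottleneck 14, total now 62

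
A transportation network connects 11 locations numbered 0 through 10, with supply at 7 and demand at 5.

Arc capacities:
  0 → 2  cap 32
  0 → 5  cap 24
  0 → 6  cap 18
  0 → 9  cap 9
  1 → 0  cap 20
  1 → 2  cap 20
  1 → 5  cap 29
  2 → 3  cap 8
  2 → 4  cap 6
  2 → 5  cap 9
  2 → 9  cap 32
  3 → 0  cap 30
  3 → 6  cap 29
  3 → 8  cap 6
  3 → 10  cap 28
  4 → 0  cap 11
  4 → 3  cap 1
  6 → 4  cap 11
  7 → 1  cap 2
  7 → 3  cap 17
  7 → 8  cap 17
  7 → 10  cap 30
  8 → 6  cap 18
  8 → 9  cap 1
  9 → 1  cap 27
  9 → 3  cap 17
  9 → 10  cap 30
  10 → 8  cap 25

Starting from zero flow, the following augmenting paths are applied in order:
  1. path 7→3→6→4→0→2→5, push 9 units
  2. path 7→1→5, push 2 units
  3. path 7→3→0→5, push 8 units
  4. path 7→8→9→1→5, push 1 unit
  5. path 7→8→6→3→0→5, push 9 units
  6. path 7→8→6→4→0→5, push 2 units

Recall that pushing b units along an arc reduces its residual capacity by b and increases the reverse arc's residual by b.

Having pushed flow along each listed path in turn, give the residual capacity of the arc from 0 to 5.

after path 1 (7→3→6→4→0→2→5, push 9): res(0,5)=24
after path 2 (7→1→5, push 2): res(0,5)=24
after path 3 (7→3→0→5, push 8): res(0,5)=16
after path 4 (7→8→9→1→5, push 1): res(0,5)=16
after path 5 (7→8→6→3→0→5, push 9): res(0,5)=7
after path 6 (7→8→6→4→0→5, push 2): res(0,5)=5

Residual capacity of (0,5): 5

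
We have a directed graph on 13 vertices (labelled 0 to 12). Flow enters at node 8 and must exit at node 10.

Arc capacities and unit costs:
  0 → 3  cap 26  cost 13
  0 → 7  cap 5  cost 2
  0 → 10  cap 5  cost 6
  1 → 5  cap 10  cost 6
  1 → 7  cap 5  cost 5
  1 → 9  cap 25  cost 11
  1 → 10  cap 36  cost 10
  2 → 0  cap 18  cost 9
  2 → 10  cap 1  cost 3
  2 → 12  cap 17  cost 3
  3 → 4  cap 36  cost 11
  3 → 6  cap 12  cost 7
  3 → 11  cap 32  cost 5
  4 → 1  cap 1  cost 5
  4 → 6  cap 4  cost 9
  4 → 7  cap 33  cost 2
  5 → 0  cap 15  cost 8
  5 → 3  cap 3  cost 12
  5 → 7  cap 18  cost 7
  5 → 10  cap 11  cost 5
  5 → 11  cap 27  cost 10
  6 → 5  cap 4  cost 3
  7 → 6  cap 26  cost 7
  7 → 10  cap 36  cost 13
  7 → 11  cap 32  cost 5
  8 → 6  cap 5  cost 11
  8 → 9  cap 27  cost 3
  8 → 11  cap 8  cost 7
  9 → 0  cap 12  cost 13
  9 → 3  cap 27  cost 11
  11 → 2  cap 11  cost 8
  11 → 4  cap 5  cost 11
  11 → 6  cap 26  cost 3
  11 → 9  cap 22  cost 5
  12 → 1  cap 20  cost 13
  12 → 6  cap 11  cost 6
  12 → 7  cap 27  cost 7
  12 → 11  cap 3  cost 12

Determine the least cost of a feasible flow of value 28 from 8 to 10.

shortest-cost path #1: 8→11→2→10 push 1 @ unit cost 18 (adds 18)
shortest-cost path #2: 8→11→6→5→10 push 4 @ unit cost 18 (adds 72)
shortest-cost path #3: 8→9→0→10 push 5 @ unit cost 22 (adds 110)
shortest-cost path #4: 8→9→0→7→10 push 5 @ unit cost 31 (adds 155)
shortest-cost path #5: 8→11→4→7→10 push 3 @ unit cost 33 (adds 99)
shortest-cost path #6: 8→6→11→4→7→10 push 2 @ unit cost 34 (adds 68)
shortest-cost path #7: 8→6→11→2→12→7→10 push 2 @ unit cost 39 (adds 78)
shortest-cost path #8: 8→9→3→4→7→10 push 6 @ unit cost 40 (adds 240)
total cost = 840

Minimum cost for 28 units: 840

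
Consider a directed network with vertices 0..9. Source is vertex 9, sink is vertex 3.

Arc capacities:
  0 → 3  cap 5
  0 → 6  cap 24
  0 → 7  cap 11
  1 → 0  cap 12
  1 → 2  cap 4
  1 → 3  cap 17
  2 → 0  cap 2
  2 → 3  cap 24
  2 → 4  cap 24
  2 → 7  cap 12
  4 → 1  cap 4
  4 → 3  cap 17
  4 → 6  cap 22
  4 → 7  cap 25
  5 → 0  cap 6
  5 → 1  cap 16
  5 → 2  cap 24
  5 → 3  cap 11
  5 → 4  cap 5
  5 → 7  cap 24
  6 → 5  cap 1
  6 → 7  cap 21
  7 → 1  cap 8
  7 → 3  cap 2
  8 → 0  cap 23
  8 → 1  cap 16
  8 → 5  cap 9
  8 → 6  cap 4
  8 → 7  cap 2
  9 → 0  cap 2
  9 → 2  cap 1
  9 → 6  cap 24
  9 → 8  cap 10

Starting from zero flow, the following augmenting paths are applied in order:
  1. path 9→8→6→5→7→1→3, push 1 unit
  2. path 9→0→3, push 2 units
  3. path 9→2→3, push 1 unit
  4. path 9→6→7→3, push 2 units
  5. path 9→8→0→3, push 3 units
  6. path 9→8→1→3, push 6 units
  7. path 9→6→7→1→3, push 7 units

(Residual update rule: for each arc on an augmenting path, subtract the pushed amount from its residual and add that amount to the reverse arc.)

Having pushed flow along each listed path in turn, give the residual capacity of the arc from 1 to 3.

after path 1 (9→8→6→5→7→1→3, push 1): res(1,3)=16
after path 2 (9→0→3, push 2): res(1,3)=16
after path 3 (9→2→3, push 1): res(1,3)=16
after path 4 (9→6→7→3, push 2): res(1,3)=16
after path 5 (9→8→0→3, push 3): res(1,3)=16
after path 6 (9→8→1→3, push 6): res(1,3)=10
after path 7 (9→6→7→1→3, push 7): res(1,3)=3

Residual capacity of (1,3): 3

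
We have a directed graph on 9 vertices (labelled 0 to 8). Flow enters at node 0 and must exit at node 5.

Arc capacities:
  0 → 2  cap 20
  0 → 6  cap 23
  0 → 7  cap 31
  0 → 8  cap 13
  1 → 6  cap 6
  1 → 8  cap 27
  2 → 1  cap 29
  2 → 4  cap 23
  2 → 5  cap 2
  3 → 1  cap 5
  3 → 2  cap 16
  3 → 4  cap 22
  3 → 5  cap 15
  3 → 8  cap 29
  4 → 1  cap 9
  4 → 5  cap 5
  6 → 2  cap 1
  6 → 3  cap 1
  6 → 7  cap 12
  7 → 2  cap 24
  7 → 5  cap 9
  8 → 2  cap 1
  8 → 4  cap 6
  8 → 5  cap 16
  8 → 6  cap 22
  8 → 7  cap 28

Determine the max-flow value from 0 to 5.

Maximum flow value: 33

augment #1: 0→2→5 bottleneck 2, total now 2
augment #2: 0→7→5 bottleneck 9, total now 11
augment #3: 0→8→5 bottleneck 13, total now 24
augment #4: 0→2→4→5 bottleneck 5, total now 29
augment #5: 0→6→3→5 bottleneck 1, total now 30
augment #6: 0→2→1→8→5 bottleneck 3, total now 33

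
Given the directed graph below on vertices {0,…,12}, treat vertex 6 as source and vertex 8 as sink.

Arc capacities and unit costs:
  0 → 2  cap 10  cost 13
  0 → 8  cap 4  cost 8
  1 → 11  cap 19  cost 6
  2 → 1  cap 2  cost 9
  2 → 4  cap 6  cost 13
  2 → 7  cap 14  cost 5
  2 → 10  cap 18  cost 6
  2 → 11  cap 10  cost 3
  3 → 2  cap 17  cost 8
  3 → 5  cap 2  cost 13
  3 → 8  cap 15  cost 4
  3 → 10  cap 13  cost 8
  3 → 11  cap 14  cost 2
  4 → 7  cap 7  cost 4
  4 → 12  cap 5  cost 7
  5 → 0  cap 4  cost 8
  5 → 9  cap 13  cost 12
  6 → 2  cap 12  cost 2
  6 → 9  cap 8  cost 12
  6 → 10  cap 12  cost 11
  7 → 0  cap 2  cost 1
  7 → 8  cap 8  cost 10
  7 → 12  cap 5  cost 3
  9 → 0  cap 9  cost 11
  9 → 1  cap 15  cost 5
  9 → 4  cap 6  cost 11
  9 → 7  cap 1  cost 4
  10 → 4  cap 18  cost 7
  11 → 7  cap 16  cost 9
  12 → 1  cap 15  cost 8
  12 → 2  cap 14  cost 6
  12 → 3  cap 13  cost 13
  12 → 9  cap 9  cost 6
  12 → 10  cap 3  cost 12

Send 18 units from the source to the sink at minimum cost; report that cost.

shortest-cost path #1: 6→2→7→0→8 push 2 @ unit cost 16 (adds 32)
shortest-cost path #2: 6→2→7→8 push 8 @ unit cost 17 (adds 136)
shortest-cost path #3: 6→2→7→12→3→8 push 2 @ unit cost 27 (adds 54)
shortest-cost path #4: 6→9→0→8 push 2 @ unit cost 31 (adds 62)
shortest-cost path #5: 6→9→7→12→3→8 push 1 @ unit cost 36 (adds 36)
shortest-cost path #6: 6→10→4→12→3→8 push 3 @ unit cost 42 (adds 126)
total cost = 446

Minimum cost for 18 units: 446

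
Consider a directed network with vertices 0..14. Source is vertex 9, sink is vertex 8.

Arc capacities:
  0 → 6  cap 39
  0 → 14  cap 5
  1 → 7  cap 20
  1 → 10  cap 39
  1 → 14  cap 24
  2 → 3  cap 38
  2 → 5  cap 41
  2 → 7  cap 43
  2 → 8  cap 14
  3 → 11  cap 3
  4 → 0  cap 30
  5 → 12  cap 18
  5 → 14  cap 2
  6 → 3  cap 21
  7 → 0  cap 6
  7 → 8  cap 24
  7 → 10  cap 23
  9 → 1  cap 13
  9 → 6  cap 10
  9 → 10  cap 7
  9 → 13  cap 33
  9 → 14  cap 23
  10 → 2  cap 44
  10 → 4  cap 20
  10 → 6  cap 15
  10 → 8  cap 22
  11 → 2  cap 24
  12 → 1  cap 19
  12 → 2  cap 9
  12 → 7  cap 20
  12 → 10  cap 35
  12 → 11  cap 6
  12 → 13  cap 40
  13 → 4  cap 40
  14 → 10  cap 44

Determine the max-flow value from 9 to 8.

augment #1: 9→10→8 bottleneck 7, total now 7
augment #2: 9→1→7→8 bottleneck 13, total now 20
augment #3: 9→14→10→8 bottleneck 15, total now 35
augment #4: 9→14→10→2→8 bottleneck 8, total now 43
augment #5: 9→6→3→11→2→8 bottleneck 3, total now 46
augment #6: 9→13→4→0→14→10→2→8 bottleneck 3, total now 49
augment #7: 9→13→4→0→14→10→2→7→8 bottleneck 2, total now 51

Maximum flow value: 51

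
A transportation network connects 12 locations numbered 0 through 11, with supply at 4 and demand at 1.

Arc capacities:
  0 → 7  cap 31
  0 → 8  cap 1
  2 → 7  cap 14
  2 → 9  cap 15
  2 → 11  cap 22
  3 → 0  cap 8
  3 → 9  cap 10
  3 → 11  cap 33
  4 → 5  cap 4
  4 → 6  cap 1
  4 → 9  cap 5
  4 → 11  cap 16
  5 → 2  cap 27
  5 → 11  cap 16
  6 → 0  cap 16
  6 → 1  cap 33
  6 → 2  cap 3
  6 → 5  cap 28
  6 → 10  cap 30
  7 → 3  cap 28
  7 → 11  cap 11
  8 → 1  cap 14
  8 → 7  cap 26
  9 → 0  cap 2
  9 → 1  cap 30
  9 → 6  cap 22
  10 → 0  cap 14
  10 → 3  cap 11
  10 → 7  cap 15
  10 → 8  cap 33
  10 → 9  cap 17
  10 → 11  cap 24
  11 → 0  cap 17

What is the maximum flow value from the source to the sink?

augment #1: 4→6→1 bottleneck 1, total now 1
augment #2: 4→9→1 bottleneck 5, total now 6
augment #3: 4→5→2→9→1 bottleneck 4, total now 10
augment #4: 4→11→0→8→1 bottleneck 1, total now 11
augment #5: 4→11→0→7→3→9→1 bottleneck 10, total now 21

Maximum flow value: 21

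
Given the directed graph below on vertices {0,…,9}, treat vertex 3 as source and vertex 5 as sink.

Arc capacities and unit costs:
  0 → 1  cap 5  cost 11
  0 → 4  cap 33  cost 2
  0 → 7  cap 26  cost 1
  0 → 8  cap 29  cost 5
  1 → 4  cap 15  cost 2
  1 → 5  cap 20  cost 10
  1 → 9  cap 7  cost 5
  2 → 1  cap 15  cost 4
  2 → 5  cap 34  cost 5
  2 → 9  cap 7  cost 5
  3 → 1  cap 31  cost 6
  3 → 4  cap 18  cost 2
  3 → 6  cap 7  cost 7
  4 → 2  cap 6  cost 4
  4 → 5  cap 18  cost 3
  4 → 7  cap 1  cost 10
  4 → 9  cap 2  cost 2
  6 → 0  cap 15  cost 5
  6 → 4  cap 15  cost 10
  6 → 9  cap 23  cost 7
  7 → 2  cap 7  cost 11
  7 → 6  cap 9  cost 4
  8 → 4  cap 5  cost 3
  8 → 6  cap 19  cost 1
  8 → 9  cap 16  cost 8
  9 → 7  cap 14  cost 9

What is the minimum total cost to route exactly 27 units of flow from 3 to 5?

Minimum cost for 27 units: 234

shortest-cost path #1: 3→4→5 push 18 @ unit cost 5 (adds 90)
shortest-cost path #2: 3→1→5 push 9 @ unit cost 16 (adds 144)
total cost = 234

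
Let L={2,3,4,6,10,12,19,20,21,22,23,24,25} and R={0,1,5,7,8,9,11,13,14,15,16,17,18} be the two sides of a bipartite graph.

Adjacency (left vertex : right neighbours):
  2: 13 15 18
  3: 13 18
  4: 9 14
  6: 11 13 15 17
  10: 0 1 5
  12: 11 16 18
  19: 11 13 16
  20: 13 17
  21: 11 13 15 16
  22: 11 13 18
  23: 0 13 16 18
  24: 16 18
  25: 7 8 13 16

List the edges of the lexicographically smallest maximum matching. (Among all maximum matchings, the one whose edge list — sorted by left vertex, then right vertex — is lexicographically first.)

|M| = 10 (so the lex-smallest maximum matching has 10 edges)
process left vertices in ascending order; for each, take the smallest-labelled available neighbour that still permits 10 edges overall, or leave it unmatched if none does
lex-smallest matching: {2-13, 3-18, 4-9, 6-11, 10-1, 12-16, 20-17, 21-15, 23-0, 25-7}

Lex-smallest maximum matching: {(2,13), (3,18), (4,9), (6,11), (10,1), (12,16), (20,17), (21,15), (23,0), (25,7)}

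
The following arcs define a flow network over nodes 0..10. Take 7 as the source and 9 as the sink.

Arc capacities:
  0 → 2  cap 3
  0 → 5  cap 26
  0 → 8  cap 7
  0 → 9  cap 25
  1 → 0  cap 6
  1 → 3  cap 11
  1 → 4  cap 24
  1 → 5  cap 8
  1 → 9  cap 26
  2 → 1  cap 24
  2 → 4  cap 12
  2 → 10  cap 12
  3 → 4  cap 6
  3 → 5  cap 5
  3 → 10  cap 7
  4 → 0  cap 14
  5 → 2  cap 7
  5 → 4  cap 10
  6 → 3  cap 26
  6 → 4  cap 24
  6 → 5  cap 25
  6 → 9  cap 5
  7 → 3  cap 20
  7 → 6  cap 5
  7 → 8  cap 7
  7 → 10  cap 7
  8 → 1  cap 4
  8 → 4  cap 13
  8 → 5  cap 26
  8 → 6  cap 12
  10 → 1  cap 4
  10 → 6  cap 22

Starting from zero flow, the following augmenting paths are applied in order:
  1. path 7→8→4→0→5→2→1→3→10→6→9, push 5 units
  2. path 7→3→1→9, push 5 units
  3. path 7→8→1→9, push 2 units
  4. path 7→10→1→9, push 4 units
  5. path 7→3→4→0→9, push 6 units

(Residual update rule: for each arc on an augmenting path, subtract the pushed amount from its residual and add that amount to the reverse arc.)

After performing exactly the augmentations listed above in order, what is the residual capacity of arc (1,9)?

after path 1 (7→8→4→0→5→2→1→3→10→6→9, push 5): res(1,9)=26
after path 2 (7→3→1→9, push 5): res(1,9)=21
after path 3 (7→8→1→9, push 2): res(1,9)=19
after path 4 (7→10→1→9, push 4): res(1,9)=15
after path 5 (7→3→4→0→9, push 6): res(1,9)=15

Residual capacity of (1,9): 15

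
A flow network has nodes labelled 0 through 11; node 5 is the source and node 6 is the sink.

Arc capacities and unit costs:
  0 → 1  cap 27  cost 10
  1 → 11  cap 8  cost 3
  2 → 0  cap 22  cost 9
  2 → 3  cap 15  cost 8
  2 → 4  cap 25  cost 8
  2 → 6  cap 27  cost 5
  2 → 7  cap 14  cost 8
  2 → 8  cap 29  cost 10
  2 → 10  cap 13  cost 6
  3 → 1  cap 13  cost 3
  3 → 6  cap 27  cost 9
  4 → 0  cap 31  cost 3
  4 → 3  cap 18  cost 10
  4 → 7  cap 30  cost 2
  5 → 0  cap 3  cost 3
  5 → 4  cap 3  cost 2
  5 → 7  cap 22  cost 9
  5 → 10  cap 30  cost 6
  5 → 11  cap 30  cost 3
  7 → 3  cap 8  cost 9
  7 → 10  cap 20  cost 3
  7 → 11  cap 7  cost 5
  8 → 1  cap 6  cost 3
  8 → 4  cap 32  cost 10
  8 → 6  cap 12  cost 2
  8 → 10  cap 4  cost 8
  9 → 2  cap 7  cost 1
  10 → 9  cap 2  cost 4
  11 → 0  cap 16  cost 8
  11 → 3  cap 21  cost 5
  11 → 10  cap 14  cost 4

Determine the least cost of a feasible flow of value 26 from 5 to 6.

Minimum cost for 26 units: 452

shortest-cost path #1: 5→10→9→2→6 push 2 @ unit cost 16 (adds 32)
shortest-cost path #2: 5→11→3→6 push 21 @ unit cost 17 (adds 357)
shortest-cost path #3: 5→4→3→6 push 3 @ unit cost 21 (adds 63)
total cost = 452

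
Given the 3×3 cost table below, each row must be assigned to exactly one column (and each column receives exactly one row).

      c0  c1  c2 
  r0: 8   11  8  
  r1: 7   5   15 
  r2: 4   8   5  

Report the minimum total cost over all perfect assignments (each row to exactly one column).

optimal assignment: row0→col2 (cost 8), row1→col1 (cost 5), row2→col0 (cost 4)
total = 8 + 5 + 4 = 17

Minimum assignment cost: 17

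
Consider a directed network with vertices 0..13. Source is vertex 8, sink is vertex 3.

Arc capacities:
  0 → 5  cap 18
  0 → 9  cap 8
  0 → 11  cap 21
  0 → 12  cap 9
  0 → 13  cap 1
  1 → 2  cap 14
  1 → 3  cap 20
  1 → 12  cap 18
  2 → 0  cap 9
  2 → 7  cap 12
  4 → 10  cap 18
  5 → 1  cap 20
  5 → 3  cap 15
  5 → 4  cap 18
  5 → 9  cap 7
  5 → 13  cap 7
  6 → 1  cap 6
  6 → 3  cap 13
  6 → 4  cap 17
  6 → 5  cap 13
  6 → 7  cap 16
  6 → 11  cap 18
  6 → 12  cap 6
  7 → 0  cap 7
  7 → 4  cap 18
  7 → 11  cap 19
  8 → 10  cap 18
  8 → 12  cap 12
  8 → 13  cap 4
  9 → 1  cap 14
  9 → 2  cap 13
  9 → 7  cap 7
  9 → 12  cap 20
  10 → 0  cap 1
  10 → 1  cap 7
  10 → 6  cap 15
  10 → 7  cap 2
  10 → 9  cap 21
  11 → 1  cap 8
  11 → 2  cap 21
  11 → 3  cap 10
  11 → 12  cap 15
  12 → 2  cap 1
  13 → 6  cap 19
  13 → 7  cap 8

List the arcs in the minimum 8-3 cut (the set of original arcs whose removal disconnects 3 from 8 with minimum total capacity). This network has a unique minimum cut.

Min-cut arcs: {(8,10), (8,13), (12,2)} (total capacity 23)

augment #1: 8→10→1→3 push 7
augment #2: 8→10→6→3 push 11
augment #3: 8→13→6→3 push 2
augment #4: 8→13→6→1→3 push 2
augment #5: 8→12→2→0→5→3 push 1
max flow = 23; residual-reachable set from 8 gives S-side
cut edges (S→T): {(8,10), (8,13), (12,2)} total cap 23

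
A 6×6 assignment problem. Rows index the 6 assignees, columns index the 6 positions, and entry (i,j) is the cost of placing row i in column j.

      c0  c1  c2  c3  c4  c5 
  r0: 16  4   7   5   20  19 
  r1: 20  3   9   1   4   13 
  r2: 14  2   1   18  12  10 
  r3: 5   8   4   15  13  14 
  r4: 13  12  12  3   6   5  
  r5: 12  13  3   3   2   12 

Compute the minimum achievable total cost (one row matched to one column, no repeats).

optimal assignment: row0→col1 (cost 4), row1→col3 (cost 1), row2→col2 (cost 1), row3→col0 (cost 5), row4→col5 (cost 5), row5→col4 (cost 2)
total = 4 + 1 + 1 + 5 + 5 + 2 = 18

Minimum assignment cost: 18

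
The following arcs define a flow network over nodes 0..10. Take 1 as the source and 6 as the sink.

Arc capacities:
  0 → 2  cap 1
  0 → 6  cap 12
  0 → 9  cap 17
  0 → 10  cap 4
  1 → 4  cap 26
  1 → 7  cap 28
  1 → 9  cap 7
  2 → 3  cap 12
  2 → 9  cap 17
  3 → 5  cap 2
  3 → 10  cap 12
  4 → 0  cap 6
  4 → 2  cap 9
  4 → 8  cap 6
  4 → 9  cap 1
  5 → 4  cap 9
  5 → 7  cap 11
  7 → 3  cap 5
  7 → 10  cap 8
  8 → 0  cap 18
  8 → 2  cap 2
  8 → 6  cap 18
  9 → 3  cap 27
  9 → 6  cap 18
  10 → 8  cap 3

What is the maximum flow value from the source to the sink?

Maximum flow value: 32

augment #1: 1→9→6 bottleneck 7, total now 7
augment #2: 1→4→0→6 bottleneck 6, total now 13
augment #3: 1→4→8→6 bottleneck 6, total now 19
augment #4: 1→4→9→6 bottleneck 1, total now 20
augment #5: 1→4→2→9→6 bottleneck 9, total now 29
augment #6: 1→7→10→8→6 bottleneck 3, total now 32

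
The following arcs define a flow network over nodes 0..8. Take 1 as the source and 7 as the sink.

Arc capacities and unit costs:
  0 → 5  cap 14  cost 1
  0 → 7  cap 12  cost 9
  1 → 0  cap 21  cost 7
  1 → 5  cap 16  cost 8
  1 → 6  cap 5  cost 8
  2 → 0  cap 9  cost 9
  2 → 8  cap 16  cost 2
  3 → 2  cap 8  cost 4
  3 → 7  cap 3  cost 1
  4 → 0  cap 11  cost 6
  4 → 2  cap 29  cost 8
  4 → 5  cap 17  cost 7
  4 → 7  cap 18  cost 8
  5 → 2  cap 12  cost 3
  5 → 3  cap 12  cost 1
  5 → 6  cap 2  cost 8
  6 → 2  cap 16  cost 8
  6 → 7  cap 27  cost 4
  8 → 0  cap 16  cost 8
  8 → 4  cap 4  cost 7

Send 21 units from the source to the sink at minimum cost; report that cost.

shortest-cost path #1: 1→5→3→7 push 3 @ unit cost 10 (adds 30)
shortest-cost path #2: 1→6→7 push 5 @ unit cost 12 (adds 60)
shortest-cost path #3: 1→0→7 push 12 @ unit cost 16 (adds 192)
shortest-cost path #4: 1→5→6→7 push 1 @ unit cost 20 (adds 20)
total cost = 302

Minimum cost for 21 units: 302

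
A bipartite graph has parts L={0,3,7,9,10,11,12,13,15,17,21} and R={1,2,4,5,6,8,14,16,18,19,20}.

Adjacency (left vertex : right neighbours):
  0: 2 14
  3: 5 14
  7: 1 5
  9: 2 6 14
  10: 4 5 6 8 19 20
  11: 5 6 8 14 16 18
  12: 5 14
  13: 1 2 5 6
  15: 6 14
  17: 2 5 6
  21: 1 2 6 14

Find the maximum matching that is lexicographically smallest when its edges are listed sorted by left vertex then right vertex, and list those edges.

|M| = 7 (so the lex-smallest maximum matching has 7 edges)
process left vertices in ascending order; for each, take the smallest-labelled available neighbour that still permits 7 edges overall, or leave it unmatched if none does
lex-smallest matching: {0-2, 3-5, 7-1, 9-6, 10-4, 11-8, 12-14}

Lex-smallest maximum matching: {(0,2), (3,5), (7,1), (9,6), (10,4), (11,8), (12,14)}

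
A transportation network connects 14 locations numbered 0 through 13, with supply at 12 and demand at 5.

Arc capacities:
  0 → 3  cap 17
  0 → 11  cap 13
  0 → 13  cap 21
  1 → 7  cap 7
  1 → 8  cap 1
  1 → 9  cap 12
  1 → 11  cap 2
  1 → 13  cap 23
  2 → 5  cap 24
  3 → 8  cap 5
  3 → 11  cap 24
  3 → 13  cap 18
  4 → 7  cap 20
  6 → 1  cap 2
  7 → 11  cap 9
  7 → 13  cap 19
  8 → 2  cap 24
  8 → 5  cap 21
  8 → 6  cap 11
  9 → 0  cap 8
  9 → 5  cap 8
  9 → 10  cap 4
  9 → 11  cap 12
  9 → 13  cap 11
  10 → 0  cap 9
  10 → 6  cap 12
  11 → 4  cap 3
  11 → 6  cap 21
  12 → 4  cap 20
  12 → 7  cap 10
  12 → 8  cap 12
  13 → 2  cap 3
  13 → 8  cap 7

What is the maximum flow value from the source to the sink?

augment #1: 12→8→5 bottleneck 12, total now 12
augment #2: 12→7→13→2→5 bottleneck 3, total now 15
augment #3: 12→7→13→8→5 bottleneck 7, total now 22
augment #4: 12→4→7→11→6→1→8→5 bottleneck 1, total now 23
augment #5: 12→4→7→11→6→1→9→5 bottleneck 1, total now 24

Maximum flow value: 24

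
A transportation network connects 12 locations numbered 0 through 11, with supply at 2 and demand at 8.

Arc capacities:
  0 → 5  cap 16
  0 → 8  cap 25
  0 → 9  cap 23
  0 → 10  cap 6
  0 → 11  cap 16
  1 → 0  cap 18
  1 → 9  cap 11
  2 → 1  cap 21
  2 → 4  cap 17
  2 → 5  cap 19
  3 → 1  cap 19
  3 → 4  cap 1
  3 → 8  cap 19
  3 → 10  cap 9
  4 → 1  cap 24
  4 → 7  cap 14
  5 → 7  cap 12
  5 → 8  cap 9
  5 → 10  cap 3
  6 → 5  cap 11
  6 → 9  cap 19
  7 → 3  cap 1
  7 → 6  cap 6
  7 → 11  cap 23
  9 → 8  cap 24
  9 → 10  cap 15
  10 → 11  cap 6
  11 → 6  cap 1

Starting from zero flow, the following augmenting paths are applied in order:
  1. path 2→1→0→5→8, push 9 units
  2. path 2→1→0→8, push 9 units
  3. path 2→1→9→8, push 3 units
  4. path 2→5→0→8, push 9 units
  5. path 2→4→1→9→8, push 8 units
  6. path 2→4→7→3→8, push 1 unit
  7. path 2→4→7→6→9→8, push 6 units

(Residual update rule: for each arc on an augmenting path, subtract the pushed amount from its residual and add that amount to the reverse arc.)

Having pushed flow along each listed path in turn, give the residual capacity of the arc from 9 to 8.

Residual capacity of (9,8): 7

after path 1 (2→1→0→5→8, push 9): res(9,8)=24
after path 2 (2→1→0→8, push 9): res(9,8)=24
after path 3 (2→1→9→8, push 3): res(9,8)=21
after path 4 (2→5→0→8, push 9): res(9,8)=21
after path 5 (2→4→1→9→8, push 8): res(9,8)=13
after path 6 (2→4→7→3→8, push 1): res(9,8)=13
after path 7 (2→4→7→6→9→8, push 6): res(9,8)=7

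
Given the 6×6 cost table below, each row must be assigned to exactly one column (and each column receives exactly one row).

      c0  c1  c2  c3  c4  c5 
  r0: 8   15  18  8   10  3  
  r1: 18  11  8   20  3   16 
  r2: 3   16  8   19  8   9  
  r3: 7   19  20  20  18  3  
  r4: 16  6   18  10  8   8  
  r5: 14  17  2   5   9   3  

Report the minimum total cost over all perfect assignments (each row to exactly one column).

optimal assignment: row0→col3 (cost 8), row1→col4 (cost 3), row2→col0 (cost 3), row3→col5 (cost 3), row4→col1 (cost 6), row5→col2 (cost 2)
total = 8 + 3 + 3 + 3 + 6 + 2 = 25

Minimum assignment cost: 25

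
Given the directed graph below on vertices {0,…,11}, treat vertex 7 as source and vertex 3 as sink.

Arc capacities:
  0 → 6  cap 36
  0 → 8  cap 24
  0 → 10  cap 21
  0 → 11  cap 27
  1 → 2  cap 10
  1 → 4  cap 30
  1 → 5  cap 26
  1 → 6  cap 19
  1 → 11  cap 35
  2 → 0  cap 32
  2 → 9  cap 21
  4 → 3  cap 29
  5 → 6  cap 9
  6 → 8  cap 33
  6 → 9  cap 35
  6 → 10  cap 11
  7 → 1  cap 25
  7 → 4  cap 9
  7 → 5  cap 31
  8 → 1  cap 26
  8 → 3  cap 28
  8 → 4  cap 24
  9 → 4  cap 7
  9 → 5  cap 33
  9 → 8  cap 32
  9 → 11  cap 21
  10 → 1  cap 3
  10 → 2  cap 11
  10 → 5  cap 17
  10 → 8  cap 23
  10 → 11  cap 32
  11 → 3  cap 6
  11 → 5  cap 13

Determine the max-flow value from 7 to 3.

Maximum flow value: 43

augment #1: 7→4→3 bottleneck 9, total now 9
augment #2: 7→1→4→3 bottleneck 20, total now 29
augment #3: 7→1→11→3 bottleneck 5, total now 34
augment #4: 7→5→6→8→3 bottleneck 9, total now 43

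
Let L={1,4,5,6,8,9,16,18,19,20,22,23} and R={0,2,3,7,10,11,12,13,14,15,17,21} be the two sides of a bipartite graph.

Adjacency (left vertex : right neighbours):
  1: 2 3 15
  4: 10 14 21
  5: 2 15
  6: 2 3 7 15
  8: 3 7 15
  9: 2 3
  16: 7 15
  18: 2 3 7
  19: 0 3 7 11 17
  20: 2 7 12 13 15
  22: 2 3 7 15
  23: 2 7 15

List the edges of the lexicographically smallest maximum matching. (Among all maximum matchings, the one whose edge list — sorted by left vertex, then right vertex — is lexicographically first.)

Lex-smallest maximum matching: {(1,2), (4,10), (5,15), (6,3), (8,7), (19,0), (20,12)}

|M| = 7 (so the lex-smallest maximum matching has 7 edges)
process left vertices in ascending order; for each, take the smallest-labelled available neighbour that still permits 7 edges overall, or leave it unmatched if none does
lex-smallest matching: {1-2, 4-10, 5-15, 6-3, 8-7, 19-0, 20-12}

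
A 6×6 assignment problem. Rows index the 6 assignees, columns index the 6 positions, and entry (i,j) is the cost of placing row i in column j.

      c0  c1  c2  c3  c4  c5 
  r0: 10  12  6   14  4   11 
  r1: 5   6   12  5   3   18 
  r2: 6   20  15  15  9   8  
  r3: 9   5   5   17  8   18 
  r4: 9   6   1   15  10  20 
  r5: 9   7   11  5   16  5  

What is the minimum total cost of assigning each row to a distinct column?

Minimum assignment cost: 26

optimal assignment: row0→col4 (cost 4), row1→col3 (cost 5), row2→col0 (cost 6), row3→col1 (cost 5), row4→col2 (cost 1), row5→col5 (cost 5)
total = 4 + 5 + 6 + 5 + 1 + 5 = 26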